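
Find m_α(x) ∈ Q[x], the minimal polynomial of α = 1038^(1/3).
m_α(x) = x^3 - 1038

α satisfies α^3 = 1038, so x^3 - 1038 annihilates α. By the rational root test, a rational root p/q (in lowest terms) of x^3 - 1038 would satisfy p^3 = 1038 q^3, forcing q = 1 and p^3 = 1038; but 1038 is not a perfect cube, contradiction. A monic cubic over Q with no rational root is irreducible (any nontrivial factorization would include a linear factor). Hence x^3 - 1038 is the minimal polynomial of α, and in particular [Q(α):Q] = 3.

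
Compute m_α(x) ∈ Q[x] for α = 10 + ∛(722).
m_α(x) = x^3 - 30x^2 + 300x - 1722

Set β = α - 10 = ∛(722), so β^3 = 722. Then (α - 10)^3 - 722 = 0, i.e. α is a root of g(x) = (x - 10)^3 - 722 = x^3 - 30x^2 + 300x - 1722. Since g(x) = h(x - 10) where h(x) = x^3 - 722, and h is irreducible over Q (because 722 is not a perfect cube, so h has no rational root, and a monic cubic with no rational root is irreducible), g is also irreducible (irreducibility is preserved under the substitution x → x - 10). Hence m_α(x) = x^3 - 30x^2 + 300x - 1722.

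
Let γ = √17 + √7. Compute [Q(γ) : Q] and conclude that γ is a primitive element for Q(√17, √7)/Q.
[Q(γ) : Q] = 4 (equivalently, Q(γ) = Q(√17, √7))

Obviously Q(γ) ⊆ Q(√17, √7), and [Q(√17, √7):Q] = 4 (since 17, 7 are distinct squarefree integers > 1 with 119 not a perfect square). To show equality we compute the minimal polynomial of γ. From γ = √17 + √7: γ^2 = 17 + 2√(119) + 7 = 24 + 2√(119), so γ^2 - 24 = 2√(119); squaring, (γ^2 - 24)^2 = 4·119, i.e. γ^4 - 48γ^2 + 576 - 476 = 0, i.e. γ^4 - 48γ^2 + 100 = 0. So γ is a root of x^4 - 48x^2 + 100. This polynomial is irreducible over Q: it has no rational root (each ±√17 ± √7 is irrational), and any factorization into two quadratics over Q would force √(119) ∈ Q (pairing opposite roots) or √17, √7 ∈ Q (other pairings), all impossible. Hence [Q(γ):Q] = 4 = [Q(√17, √7):Q], so Q(γ) = Q(√17, √7).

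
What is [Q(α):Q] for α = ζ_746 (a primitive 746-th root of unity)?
[Q(α):Q] = 372

The minimal polynomial of ζ_746 over Q is the 746-th cyclotomic polynomial Φ_746(x), which is irreducible over Q and has degree φ(746) = 372. Hence [Q(α):Q] = φ(746) = 372.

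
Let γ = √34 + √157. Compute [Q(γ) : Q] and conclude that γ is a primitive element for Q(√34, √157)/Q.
[Q(γ) : Q] = 4 (equivalently, Q(γ) = Q(√34, √157))

Obviously Q(γ) ⊆ Q(√34, √157), and [Q(√34, √157):Q] = 4 (since 34, 157 are distinct squarefree integers > 1 with 5338 not a perfect square). To show equality we compute the minimal polynomial of γ. From γ = √34 + √157: γ^2 = 34 + 2√(5338) + 157 = 191 + 2√(5338), so γ^2 - 191 = 2√(5338); squaring, (γ^2 - 191)^2 = 4·5338, i.e. γ^4 - 382γ^2 + 36481 - 21352 = 0, i.e. γ^4 - 382γ^2 + 15129 = 0. So γ is a root of x^4 - 382x^2 + 15129. This polynomial is irreducible over Q: it has no rational root (each ±√34 ± √157 is irrational), and any factorization into two quadratics over Q would force √(5338) ∈ Q (pairing opposite roots) or √34, √157 ∈ Q (other pairings), all impossible. Hence [Q(γ):Q] = 4 = [Q(√34, √157):Q], so Q(γ) = Q(√34, √157).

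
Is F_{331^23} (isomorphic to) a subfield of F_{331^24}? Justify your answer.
No: F_{331^23} is not a subfield of F_{331^24}

F_{p^m} embeds in F_{p^n} iff m | n. Here 23 ∤ 24 (since 24 = 1·23 + 1 with remainder 1 ≠ 0), so F_{331^23} is not a subfield of F_{331^24}. Equivalently: if it were, the tower law would give 23 = [F_{331^23}:F_331] dividing [F_{331^24}:F_331] = 24, contradiction.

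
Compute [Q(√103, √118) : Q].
[Q(√103, √118) : Q] = 4

[Q(√103):Q] = 2 (min poly x^2 - 103, irreducible since 103 is squarefree > 1). For the top step, suppose √118 ∈ Q(√103), say √118 = c + d√103 with c, d ∈ Q. Squaring: 118 = c^2 + 103d^2 + 2cd√103. Since √103 ∉ Q this forces 2cd = 0. If d = 0 then √118 = c ∈ Q, contradicting 118 squarefree > 1. If c = 0 then 118 = 103d^2, so 103·118 = (103d)^2 is a perfect square in Q — but 103·118 = 12154 is not a perfect square (since 103 and 118 are distinct squarefree integers). Contradiction. Hence √118 ∉ Q(√103), so x^2 - 118 stays irreducible over Q(√103) and [Q(√103, √118) : Q(√103)] = 2. By the tower law, [Q(√103, √118) : Q] = 2 · 2 = 4.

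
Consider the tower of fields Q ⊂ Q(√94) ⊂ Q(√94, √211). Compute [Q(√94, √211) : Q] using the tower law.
[Q(√94, √211) : Q] = 4

[Q(√94):Q] = 2 (min poly x^2 - 94, irreducible since 94 is squarefree > 1). For the top step, suppose √211 ∈ Q(√94), say √211 = c + d√94 with c, d ∈ Q. Squaring: 211 = c^2 + 94d^2 + 2cd√94. Since √94 ∉ Q this forces 2cd = 0. If d = 0 then √211 = c ∈ Q, contradicting 211 squarefree > 1. If c = 0 then 211 = 94d^2, so 94·211 = (94d)^2 is a perfect square in Q — but 94·211 = 19834 is not a perfect square (since 94 and 211 are distinct squarefree integers). Contradiction. Hence √211 ∉ Q(√94), so x^2 - 211 stays irreducible over Q(√94) and [Q(√94, √211) : Q(√94)] = 2. By the tower law, [Q(√94, √211) : Q] = 2 · 2 = 4.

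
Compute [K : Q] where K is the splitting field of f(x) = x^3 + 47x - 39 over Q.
[K : Q] = 6

By the rational root test, any rational root of the monic integer polynomial f(x) = x^3 + 47x - 39 must be an integer dividing the constant term -39, i.e. one of ±{1, 3, 13, 39}. Evaluating: f(1) = 9, f(-1) = -87, f(3) = 129, f(-3) = -207, f(13) = 2769, f(-13) = -2847, f(39) = 61113, f(-39) = -61191; none is 0, so f has no rational root and is therefore irreducible over Q (a cubic with no linear factor over a field is irreducible). For an irreducible cubic, the Galois group is A_3 or S_3 according as the discriminant disc(f) = -4a^3 - 27b^2 = -4·(47)^3 - 27·(-39)^2 = -456359 is or is not a square in Q. Here disc(f) = -456359 is not a perfect square in Q, so the Galois group of f over Q is not contained in A_3 and must be all of S_3. The splitting field has degree |S_3| = 6 over Q, so [K : Q] = 6.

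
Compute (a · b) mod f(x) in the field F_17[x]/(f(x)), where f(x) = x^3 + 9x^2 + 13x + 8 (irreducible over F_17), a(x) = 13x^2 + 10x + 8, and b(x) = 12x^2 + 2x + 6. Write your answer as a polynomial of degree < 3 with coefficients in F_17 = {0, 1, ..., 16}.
a · b ≡ 2x^2 + x + 14 (mod f(x))

Multiply in F_17[x]: a(x)·b(x) = (13x^2 + 10x + 8)·(12x^2 + 2x + 6) = 3x^4 + 10x^3 + 7x^2 + 8x + 14. This has degree ≥ 3, so divide by f(x) over F_17: 3x^4 + 10x^3 + 7x^2 + 8x + 14 = (3x)·(x^3 + 9x^2 + 13x + 8) + (2x^2 + x + 14). Hence a·b ≡ 2x^2 + x + 14 (mod f). (F_17[x]/(f) is a field with 17^3 = 4913 elements since f is irreducible of degree 3.)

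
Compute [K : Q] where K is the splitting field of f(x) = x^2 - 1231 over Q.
[K : Q] = 2

f(x) = x^2 - 1231 factors as (x - √1231)(x + √1231). The splitting field is K = Q(√1231). Since 1231 is squarefree and > 1, it is not a perfect square, so x^2 - 1231 is irreducible over Q and [Q(√1231) : Q] = 2. Hence [K : Q] = 2.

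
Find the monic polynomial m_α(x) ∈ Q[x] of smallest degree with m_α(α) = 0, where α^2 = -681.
m_α(x) = x^2 + 681

α satisfies α^2 + 681 = 0, so x^2 + 681 annihilates α. Since d = -681 is squarefree and ≠ 1, it is not a perfect square in Q, so x^2 + 681 has no rational root and is therefore irreducible over Q (a degree-2 polynomial over a field is irreducible iff it has no root). Hence m_α(x) = x^2 + 681.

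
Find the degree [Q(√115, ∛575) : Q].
[Q(√115, ∛575) : Q] = 6

Let L = Q(√115, ∛575). Since Q(√115) ⊂ L and [Q(√115):Q] = 2, the tower law gives 2 | [L:Q]. Likewise Q(∛575) ⊂ L with [Q(∛575):Q] = 3 (because 575 is not a perfect cube), so 3 | [L:Q]. As gcd(2,3) = 1, [L:Q] is divisible by 6. Conversely L is generated over Q by √115 and ∛575, so [L:Q] ≤ 2·3 = 6. Therefore [Q(√115, ∛575) : Q] = 6.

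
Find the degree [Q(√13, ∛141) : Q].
[Q(√13, ∛141) : Q] = 6

Let L = Q(√13, ∛141). Since Q(√13) ⊂ L and [Q(√13):Q] = 2, the tower law gives 2 | [L:Q]. Likewise Q(∛141) ⊂ L with [Q(∛141):Q] = 3 (because 141 is not a perfect cube), so 3 | [L:Q]. As gcd(2,3) = 1, [L:Q] is divisible by 6. Conversely L is generated over Q by √13 and ∛141, so [L:Q] ≤ 2·3 = 6. Therefore [Q(√13, ∛141) : Q] = 6.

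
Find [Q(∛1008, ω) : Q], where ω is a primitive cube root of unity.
[Q(∛1008, ω) : Q] = 6

[Q(∛1008):Q] = 3 (min poly x^3 - 1008, irreducible since 1008 is not a perfect cube). [Q(ω):Q] = 2 (min poly x^2 + x + 1). Since Q(∛1008) ⊂ R and ω ∉ R, we have ω ∉ Q(∛1008), so x^2 + x + 1 remains irreducible over Q(∛1008) and [Q(∛1008, ω) : Q(∛1008)] = 2. By the tower law, [Q(∛1008, ω) : Q] = 3 · 2 = 6. (In fact Q(∛1008, ω) is the splitting field of x^3 - 1008 over Q.)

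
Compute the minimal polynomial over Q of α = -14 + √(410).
m_α(x) = x^2 + 28x - 214

From α + 14 = √(410), squaring gives (α + 14)^2 = 410, i.e. α^2 + 28α + 196 = 410, so α^2 + 28α - 214 = 0. The discriminant of x^2 + 28x - 214 is (28)^2 - 4·(-214) = 784 + 856 = 1640, and 4·(410) is not a perfect square in Q since 410 is squarefree and ≠ 1. Hence x^2 + 28x - 214 is irreducible over Q and is the minimal polynomial of α.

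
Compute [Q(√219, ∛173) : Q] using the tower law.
[Q(√219, ∛173) : Q] = 6

Let L = Q(√219, ∛173). Since Q(√219) ⊂ L and [Q(√219):Q] = 2, the tower law gives 2 | [L:Q]. Likewise Q(∛173) ⊂ L with [Q(∛173):Q] = 3 (because 173 is not a perfect cube), so 3 | [L:Q]. As gcd(2,3) = 1, [L:Q] is divisible by 6. Conversely L is generated over Q by √219 and ∛173, so [L:Q] ≤ 2·3 = 6. Therefore [Q(√219, ∛173) : Q] = 6.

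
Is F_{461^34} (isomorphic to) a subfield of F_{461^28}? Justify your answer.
No: F_{461^34} is not a subfield of F_{461^28}

F_{p^m} embeds in F_{p^n} iff m | n. Here 34 ∤ 28 (since 28 = 0·34 + 28 with remainder 28 ≠ 0), so F_{461^34} is not a subfield of F_{461^28}. Equivalently: if it were, the tower law would give 34 = [F_{461^34}:F_461] dividing [F_{461^28}:F_461] = 28, contradiction.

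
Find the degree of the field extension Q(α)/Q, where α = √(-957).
[Q(α):Q] = 2

[Q(α):Q] equals the degree of the minimal polynomial of α. Here α^2 = -957 and x^2 + 957 is irreducible (d = -957 is squarefree, ≠ 1, hence not a square), so deg(m_α) = 2. Thus [Q(α):Q] = 2.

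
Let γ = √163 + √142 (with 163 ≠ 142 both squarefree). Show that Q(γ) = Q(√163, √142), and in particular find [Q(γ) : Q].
[Q(γ) : Q] = 4 (equivalently, Q(γ) = Q(√163, √142))

Obviously Q(γ) ⊆ Q(√163, √142), and [Q(√163, √142):Q] = 4 (since 163, 142 are distinct squarefree integers > 1 with 23146 not a perfect square). To show equality we compute the minimal polynomial of γ. From γ = √163 + √142: γ^2 = 163 + 2√(23146) + 142 = 305 + 2√(23146), so γ^2 - 305 = 2√(23146); squaring, (γ^2 - 305)^2 = 4·23146, i.e. γ^4 - 610γ^2 + 93025 - 92584 = 0, i.e. γ^4 - 610γ^2 + 441 = 0. So γ is a root of x^4 - 610x^2 + 441. This polynomial is irreducible over Q: it has no rational root (each ±√163 ± √142 is irrational), and any factorization into two quadratics over Q would force √(23146) ∈ Q (pairing opposite roots) or √163, √142 ∈ Q (other pairings), all impossible. Hence [Q(γ):Q] = 4 = [Q(√163, √142):Q], so Q(γ) = Q(√163, √142).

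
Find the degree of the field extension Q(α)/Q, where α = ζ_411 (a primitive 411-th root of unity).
[Q(α):Q] = 272

The minimal polynomial of ζ_411 over Q is the 411-th cyclotomic polynomial Φ_411(x), which is irreducible over Q and has degree φ(411) = 272. Hence [Q(α):Q] = φ(411) = 272.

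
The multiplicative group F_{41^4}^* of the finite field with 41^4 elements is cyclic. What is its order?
|F_{41^4}^*| = 2825760

F_{41^4} has 41^4 = 2825761 elements; its multiplicative group consists of all nonzero elements, so |F_{41^4}^*| = 2825761 - 1 = 2825760. (It is cyclic since any finite subgroup of the multiplicative group of a field is cyclic.)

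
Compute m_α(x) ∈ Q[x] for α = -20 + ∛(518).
m_α(x) = x^3 + 60x^2 + 1200x + 7482

Set β = α + 20 = ∛(518), so β^3 = 518. Then (α + 20)^3 - 518 = 0, i.e. α is a root of g(x) = (x + 20)^3 - 518 = x^3 + 60x^2 + 1200x + 7482. Since g(x) = h(x + 20) where h(x) = x^3 - 518, and h is irreducible over Q (because 518 is not a perfect cube, so h has no rational root, and a monic cubic with no rational root is irreducible), g is also irreducible (irreducibility is preserved under the substitution x → x + 20). Hence m_α(x) = x^3 + 60x^2 + 1200x + 7482.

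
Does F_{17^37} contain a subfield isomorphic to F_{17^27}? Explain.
No: F_{17^27} is not a subfield of F_{17^37}

F_{p^m} embeds in F_{p^n} iff m | n. Here 27 ∤ 37 (since 37 = 1·27 + 10 with remainder 10 ≠ 0), so F_{17^27} is not a subfield of F_{17^37}. Equivalently: if it were, the tower law would give 27 = [F_{17^27}:F_17] dividing [F_{17^37}:F_17] = 37, contradiction.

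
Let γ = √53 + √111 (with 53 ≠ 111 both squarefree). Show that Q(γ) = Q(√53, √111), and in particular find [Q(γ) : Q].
[Q(γ) : Q] = 4 (equivalently, Q(γ) = Q(√53, √111))

Obviously Q(γ) ⊆ Q(√53, √111), and [Q(√53, √111):Q] = 4 (since 53, 111 are distinct squarefree integers > 1 with 5883 not a perfect square). To show equality we compute the minimal polynomial of γ. From γ = √53 + √111: γ^2 = 53 + 2√(5883) + 111 = 164 + 2√(5883), so γ^2 - 164 = 2√(5883); squaring, (γ^2 - 164)^2 = 4·5883, i.e. γ^4 - 328γ^2 + 26896 - 23532 = 0, i.e. γ^4 - 328γ^2 + 3364 = 0. So γ is a root of x^4 - 328x^2 + 3364. This polynomial is irreducible over Q: it has no rational root (each ±√53 ± √111 is irrational), and any factorization into two quadratics over Q would force √(5883) ∈ Q (pairing opposite roots) or √53, √111 ∈ Q (other pairings), all impossible. Hence [Q(γ):Q] = 4 = [Q(√53, √111):Q], so Q(γ) = Q(√53, √111).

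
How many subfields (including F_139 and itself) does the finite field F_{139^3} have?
F_{139^3} has 2 subfields

The subfields of F_{p^n} are exactly the fields F_{p^d} for d | n (each is the fixed field of the unique index-d subgroup of Gal(F_{p^n}/F_p) ≅ Z/nZ). The divisors of n = 3 are {1, 3}, giving 2 subfields: F_{139^1}, F_{139^3}.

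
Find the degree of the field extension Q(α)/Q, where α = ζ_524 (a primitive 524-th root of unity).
[Q(α):Q] = 260

The minimal polynomial of ζ_524 over Q is the 524-th cyclotomic polynomial Φ_524(x), which is irreducible over Q and has degree φ(524) = 260. Hence [Q(α):Q] = φ(524) = 260.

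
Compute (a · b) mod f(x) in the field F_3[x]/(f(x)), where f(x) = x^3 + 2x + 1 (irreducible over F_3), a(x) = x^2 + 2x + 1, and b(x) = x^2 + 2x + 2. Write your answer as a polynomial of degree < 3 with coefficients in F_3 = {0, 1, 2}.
a · b ≡ 2x^2 + 1 (mod f(x))

Multiply in F_3[x]: a(x)·b(x) = (x^2 + 2x + 1)·(x^2 + 2x + 2) = x^4 + x^3 + x^2 + 2. This has degree ≥ 3, so divide by f(x) over F_3: x^4 + x^3 + x^2 + 2 = (x + 1)·(x^3 + 2x + 1) + (2x^2 + 1). Hence a·b ≡ 2x^2 + 1 (mod f). (F_3[x]/(f) is a field with 3^3 = 27 elements since f is irreducible of degree 3.)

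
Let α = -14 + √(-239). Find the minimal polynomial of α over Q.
m_α(x) = x^2 + 28x + 435

From α + 14 = √(-239), squaring gives (α + 14)^2 = -239, i.e. α^2 + 28α + 196 = -239, so α^2 + 28α + 435 = 0. The discriminant of x^2 + 28x + 435 is (28)^2 - 4·(435) = 784 - 1740 = -956, and 4·(-239) is not a perfect square in Q since -239 is squarefree and ≠ 1. Hence x^2 + 28x + 435 is irreducible over Q and is the minimal polynomial of α.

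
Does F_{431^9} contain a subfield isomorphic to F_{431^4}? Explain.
No: F_{431^4} is not a subfield of F_{431^9}

F_{p^m} embeds in F_{p^n} iff m | n. Here 4 ∤ 9 (since 9 = 2·4 + 1 with remainder 1 ≠ 0), so F_{431^4} is not a subfield of F_{431^9}. Equivalently: if it were, the tower law would give 4 = [F_{431^4}:F_431] dividing [F_{431^9}:F_431] = 9, contradiction.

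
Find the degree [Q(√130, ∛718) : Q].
[Q(√130, ∛718) : Q] = 6

Let L = Q(√130, ∛718). Since Q(√130) ⊂ L and [Q(√130):Q] = 2, the tower law gives 2 | [L:Q]. Likewise Q(∛718) ⊂ L with [Q(∛718):Q] = 3 (because 718 is not a perfect cube), so 3 | [L:Q]. As gcd(2,3) = 1, [L:Q] is divisible by 6. Conversely L is generated over Q by √130 and ∛718, so [L:Q] ≤ 2·3 = 6. Therefore [Q(√130, ∛718) : Q] = 6.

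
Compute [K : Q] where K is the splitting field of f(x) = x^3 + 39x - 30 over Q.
[K : Q] = 6

By the rational root test, any rational root of the monic integer polynomial f(x) = x^3 + 39x - 30 must be an integer dividing the constant term -30, i.e. one of ±{1, 2, 3, 5, 6, 10, 15, 30}. Evaluating: f(1) = 10, f(-1) = -70, f(2) = 56, f(-2) = -116, f(3) = 114, f(-3) = -174, f(5) = 290, f(-5) = -350, f(6) = 420, f(-6) = -480, f(10) = 1360, f(-10) = -1420, f(15) = 3930, f(-15) = -3990, f(30) = 28140, f(-30) = -28200; none is 0, so f has no rational root and is therefore irreducible over Q (a cubic with no linear factor over a field is irreducible). For an irreducible cubic, the Galois group is A_3 or S_3 according as the discriminant disc(f) = -4a^3 - 27b^2 = -4·(39)^3 - 27·(-30)^2 = -261576 is or is not a square in Q. Here disc(f) = -261576 is not a perfect square in Q, so the Galois group of f over Q is not contained in A_3 and must be all of S_3. The splitting field has degree |S_3| = 6 over Q, so [K : Q] = 6.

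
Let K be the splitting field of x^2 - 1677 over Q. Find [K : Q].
[K : Q] = 2

f(x) = x^2 - 1677 factors as (x - √1677)(x + √1677). The splitting field is K = Q(√1677). Since 1677 is squarefree and > 1, it is not a perfect square, so x^2 - 1677 is irreducible over Q and [Q(√1677) : Q] = 2. Hence [K : Q] = 2.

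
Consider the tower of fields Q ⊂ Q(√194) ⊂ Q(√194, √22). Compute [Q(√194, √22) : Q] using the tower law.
[Q(√194, √22) : Q] = 4

[Q(√194):Q] = 2 (min poly x^2 - 194, irreducible since 194 is squarefree > 1). For the top step, suppose √22 ∈ Q(√194), say √22 = c + d√194 with c, d ∈ Q. Squaring: 22 = c^2 + 194d^2 + 2cd√194. Since √194 ∉ Q this forces 2cd = 0. If d = 0 then √22 = c ∈ Q, contradicting 22 squarefree > 1. If c = 0 then 22 = 194d^2, so 194·22 = (194d)^2 is a perfect square in Q — but 194·22 = 4268 is not a perfect square (since 194 and 22 are distinct squarefree integers). Contradiction. Hence √22 ∉ Q(√194), so x^2 - 22 stays irreducible over Q(√194) and [Q(√194, √22) : Q(√194)] = 2. By the tower law, [Q(√194, √22) : Q] = 2 · 2 = 4.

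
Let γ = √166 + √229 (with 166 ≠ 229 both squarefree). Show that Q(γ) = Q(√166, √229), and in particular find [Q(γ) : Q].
[Q(γ) : Q] = 4 (equivalently, Q(γ) = Q(√166, √229))

Obviously Q(γ) ⊆ Q(√166, √229), and [Q(√166, √229):Q] = 4 (since 166, 229 are distinct squarefree integers > 1 with 38014 not a perfect square). To show equality we compute the minimal polynomial of γ. From γ = √166 + √229: γ^2 = 166 + 2√(38014) + 229 = 395 + 2√(38014), so γ^2 - 395 = 2√(38014); squaring, (γ^2 - 395)^2 = 4·38014, i.e. γ^4 - 790γ^2 + 156025 - 152056 = 0, i.e. γ^4 - 790γ^2 + 3969 = 0. So γ is a root of x^4 - 790x^2 + 3969. This polynomial is irreducible over Q: it has no rational root (each ±√166 ± √229 is irrational), and any factorization into two quadratics over Q would force √(38014) ∈ Q (pairing opposite roots) or √166, √229 ∈ Q (other pairings), all impossible. Hence [Q(γ):Q] = 4 = [Q(√166, √229):Q], so Q(γ) = Q(√166, √229).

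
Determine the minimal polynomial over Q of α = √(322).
m_α(x) = x^2 - 322

α satisfies α^2 - 322 = 0, so x^2 - 322 annihilates α. Since d = 322 is squarefree and ≠ 1, it is not a perfect square in Q, so x^2 - 322 has no rational root and is therefore irreducible over Q (a degree-2 polynomial over a field is irreducible iff it has no root). Hence m_α(x) = x^2 - 322.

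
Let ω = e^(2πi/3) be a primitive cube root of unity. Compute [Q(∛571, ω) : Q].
[Q(∛571, ω) : Q] = 6

[Q(∛571):Q] = 3 (min poly x^3 - 571, irreducible since 571 is not a perfect cube). [Q(ω):Q] = 2 (min poly x^2 + x + 1). Since Q(∛571) ⊂ R and ω ∉ R, we have ω ∉ Q(∛571), so x^2 + x + 1 remains irreducible over Q(∛571) and [Q(∛571, ω) : Q(∛571)] = 2. By the tower law, [Q(∛571, ω) : Q] = 3 · 2 = 6. (In fact Q(∛571, ω) is the splitting field of x^3 - 571 over Q.)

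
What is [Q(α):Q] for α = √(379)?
[Q(α):Q] = 2

[Q(α):Q] equals the degree of the minimal polynomial of α. Here α^2 = 379 and x^2 - 379 is irreducible (d = 379 is squarefree, ≠ 1, hence not a square), so deg(m_α) = 2. Thus [Q(α):Q] = 2.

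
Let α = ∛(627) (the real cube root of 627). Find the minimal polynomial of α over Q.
m_α(x) = x^3 - 627

α satisfies α^3 = 627, so x^3 - 627 annihilates α. By the rational root test, a rational root p/q (in lowest terms) of x^3 - 627 would satisfy p^3 = 627 q^3, forcing q = 1 and p^3 = 627; but 627 is not a perfect cube, contradiction. A monic cubic over Q with no rational root is irreducible (any nontrivial factorization would include a linear factor). Hence x^3 - 627 is the minimal polynomial of α, and in particular [Q(α):Q] = 3.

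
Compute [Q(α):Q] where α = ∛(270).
[Q(α):Q] = 3

The minimal polynomial of α is x^3 - 270, irreducible over Q since 270 is not a perfect cube (so x^3 - 270 has no rational root). Hence [Q(α):Q] = deg(m_α) = 3.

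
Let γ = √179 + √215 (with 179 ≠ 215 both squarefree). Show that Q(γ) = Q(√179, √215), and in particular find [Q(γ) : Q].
[Q(γ) : Q] = 4 (equivalently, Q(γ) = Q(√179, √215))

Obviously Q(γ) ⊆ Q(√179, √215), and [Q(√179, √215):Q] = 4 (since 179, 215 are distinct squarefree integers > 1 with 38485 not a perfect square). To show equality we compute the minimal polynomial of γ. From γ = √179 + √215: γ^2 = 179 + 2√(38485) + 215 = 394 + 2√(38485), so γ^2 - 394 = 2√(38485); squaring, (γ^2 - 394)^2 = 4·38485, i.e. γ^4 - 788γ^2 + 155236 - 153940 = 0, i.e. γ^4 - 788γ^2 + 1296 = 0. So γ is a root of x^4 - 788x^2 + 1296. This polynomial is irreducible over Q: it has no rational root (each ±√179 ± √215 is irrational), and any factorization into two quadratics over Q would force √(38485) ∈ Q (pairing opposite roots) or √179, √215 ∈ Q (other pairings), all impossible. Hence [Q(γ):Q] = 4 = [Q(√179, √215):Q], so Q(γ) = Q(√179, √215).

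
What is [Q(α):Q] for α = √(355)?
[Q(α):Q] = 2

[Q(α):Q] equals the degree of the minimal polynomial of α. Here α^2 = 355 and x^2 - 355 is irreducible (d = 355 is squarefree, ≠ 1, hence not a square), so deg(m_α) = 2. Thus [Q(α):Q] = 2.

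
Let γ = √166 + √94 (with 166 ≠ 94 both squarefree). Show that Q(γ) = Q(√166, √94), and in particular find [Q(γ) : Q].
[Q(γ) : Q] = 4 (equivalently, Q(γ) = Q(√166, √94))

Obviously Q(γ) ⊆ Q(√166, √94), and [Q(√166, √94):Q] = 4 (since 166, 94 are distinct squarefree integers > 1 with 15604 not a perfect square). To show equality we compute the minimal polynomial of γ. From γ = √166 + √94: γ^2 = 166 + 2√(15604) + 94 = 260 + 2√(15604), so γ^2 - 260 = 2√(15604); squaring, (γ^2 - 260)^2 = 4·15604, i.e. γ^4 - 520γ^2 + 67600 - 62416 = 0, i.e. γ^4 - 520γ^2 + 5184 = 0. So γ is a root of x^4 - 520x^2 + 5184. This polynomial is irreducible over Q: it has no rational root (each ±√166 ± √94 is irrational), and any factorization into two quadratics over Q would force √(15604) ∈ Q (pairing opposite roots) or √166, √94 ∈ Q (other pairings), all impossible. Hence [Q(γ):Q] = 4 = [Q(√166, √94):Q], so Q(γ) = Q(√166, √94).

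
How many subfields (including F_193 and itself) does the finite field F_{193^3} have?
F_{193^3} has 2 subfields

The subfields of F_{p^n} are exactly the fields F_{p^d} for d | n (each is the fixed field of the unique index-d subgroup of Gal(F_{p^n}/F_p) ≅ Z/nZ). The divisors of n = 3 are {1, 3}, giving 2 subfields: F_{193^1}, F_{193^3}.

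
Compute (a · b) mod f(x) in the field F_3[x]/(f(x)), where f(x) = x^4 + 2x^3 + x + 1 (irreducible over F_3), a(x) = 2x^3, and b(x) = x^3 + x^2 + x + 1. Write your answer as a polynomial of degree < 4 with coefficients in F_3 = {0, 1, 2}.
a · b ≡ 2x (mod f(x))

Multiply in F_3[x]: a(x)·b(x) = (2x^3)·(x^3 + x^2 + x + 1) = 2x^6 + 2x^5 + 2x^4 + 2x^3. This has degree ≥ 4, so divide by f(x) over F_3: 2x^6 + 2x^5 + 2x^4 + 2x^3 = (2x^2 + x)·(x^4 + 2x^3 + x + 1) + (2x). Hence a·b ≡ 2x (mod f). (F_3[x]/(f) is a field with 3^4 = 81 elements since f is irreducible of degree 4.)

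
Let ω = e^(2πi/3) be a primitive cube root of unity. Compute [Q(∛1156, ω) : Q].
[Q(∛1156, ω) : Q] = 6

[Q(∛1156):Q] = 3 (min poly x^3 - 1156, irreducible since 1156 is not a perfect cube). [Q(ω):Q] = 2 (min poly x^2 + x + 1). Since Q(∛1156) ⊂ R and ω ∉ R, we have ω ∉ Q(∛1156), so x^2 + x + 1 remains irreducible over Q(∛1156) and [Q(∛1156, ω) : Q(∛1156)] = 2. By the tower law, [Q(∛1156, ω) : Q] = 3 · 2 = 6. (In fact Q(∛1156, ω) is the splitting field of x^3 - 1156 over Q.)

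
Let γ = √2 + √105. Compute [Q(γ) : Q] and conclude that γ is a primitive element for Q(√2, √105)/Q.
[Q(γ) : Q] = 4 (equivalently, Q(γ) = Q(√2, √105))

Obviously Q(γ) ⊆ Q(√2, √105), and [Q(√2, √105):Q] = 4 (since 2, 105 are distinct squarefree integers > 1 with 210 not a perfect square). To show equality we compute the minimal polynomial of γ. From γ = √2 + √105: γ^2 = 2 + 2√(210) + 105 = 107 + 2√(210), so γ^2 - 107 = 2√(210); squaring, (γ^2 - 107)^2 = 4·210, i.e. γ^4 - 214γ^2 + 11449 - 840 = 0, i.e. γ^4 - 214γ^2 + 10609 = 0. So γ is a root of x^4 - 214x^2 + 10609. This polynomial is irreducible over Q: it has no rational root (each ±√2 ± √105 is irrational), and any factorization into two quadratics over Q would force √(210) ∈ Q (pairing opposite roots) or √2, √105 ∈ Q (other pairings), all impossible. Hence [Q(γ):Q] = 4 = [Q(√2, √105):Q], so Q(γ) = Q(√2, √105).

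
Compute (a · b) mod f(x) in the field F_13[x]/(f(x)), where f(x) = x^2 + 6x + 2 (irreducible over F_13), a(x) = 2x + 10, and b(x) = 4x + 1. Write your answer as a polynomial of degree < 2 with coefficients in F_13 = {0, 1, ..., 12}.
a · b ≡ 7x + 7 (mod f(x))

Multiply in F_13[x]: a(x)·b(x) = (2x + 10)·(4x + 1) = 8x^2 + 3x + 10. This has degree ≥ 2, so divide by f(x) over F_13: 8x^2 + 3x + 10 = (8)·(x^2 + 6x + 2) + (7x + 7). Hence a·b ≡ 7x + 7 (mod f). (F_13[x]/(f) is a field with 13^2 = 169 elements since f is irreducible of degree 2.)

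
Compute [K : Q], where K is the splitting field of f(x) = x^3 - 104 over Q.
[K : Q] = 6

The roots of x^3 - 104 are ∛104, ω∛104, ω^2∛104 where ω = e^(2πi/3) is a primitive cube root of unity, so K = Q(∛104, ω). Now [Q(∛104):Q] = 3 (since 104 is not a perfect cube, x^3 - 104 is irreducible) and [Q(ω):Q] = 2. Both 2 and 3 divide [K:Q], and [K:Q] ≤ 3·2 = 6, so [K:Q] = 6. (Equivalently: Q(∛104) ⊂ R but ω ∉ R, so [K : Q(∛104)] = 2.)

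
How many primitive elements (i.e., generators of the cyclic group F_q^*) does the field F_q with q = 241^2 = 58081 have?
There are φ(58080) = 14080 primitive elements

F_q^* is cyclic of order q - 1 = 58080. A cyclic group of order m has exactly φ(m) generators. Here m = 58080 = 2^5 · 3 · 5 · 11^2, so the number of primitive elements is φ(58080) = 14080.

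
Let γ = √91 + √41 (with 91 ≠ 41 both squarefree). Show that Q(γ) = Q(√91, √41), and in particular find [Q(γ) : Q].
[Q(γ) : Q] = 4 (equivalently, Q(γ) = Q(√91, √41))

Obviously Q(γ) ⊆ Q(√91, √41), and [Q(√91, √41):Q] = 4 (since 91, 41 are distinct squarefree integers > 1 with 3731 not a perfect square). To show equality we compute the minimal polynomial of γ. From γ = √91 + √41: γ^2 = 91 + 2√(3731) + 41 = 132 + 2√(3731), so γ^2 - 132 = 2√(3731); squaring, (γ^2 - 132)^2 = 4·3731, i.e. γ^4 - 264γ^2 + 17424 - 14924 = 0, i.e. γ^4 - 264γ^2 + 2500 = 0. So γ is a root of x^4 - 264x^2 + 2500. This polynomial is irreducible over Q: it has no rational root (each ±√91 ± √41 is irrational), and any factorization into two quadratics over Q would force √(3731) ∈ Q (pairing opposite roots) or √91, √41 ∈ Q (other pairings), all impossible. Hence [Q(γ):Q] = 4 = [Q(√91, √41):Q], so Q(γ) = Q(√91, √41).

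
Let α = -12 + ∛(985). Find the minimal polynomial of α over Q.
m_α(x) = x^3 + 36x^2 + 432x + 743

Set β = α + 12 = ∛(985), so β^3 = 985. Then (α + 12)^3 - 985 = 0, i.e. α is a root of g(x) = (x + 12)^3 - 985 = x^3 + 36x^2 + 432x + 743. Since g(x) = h(x + 12) where h(x) = x^3 - 985, and h is irreducible over Q (because 985 is not a perfect cube, so h has no rational root, and a monic cubic with no rational root is irreducible), g is also irreducible (irreducibility is preserved under the substitution x → x + 12). Hence m_α(x) = x^3 + 36x^2 + 432x + 743.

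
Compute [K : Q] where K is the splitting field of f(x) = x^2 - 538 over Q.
[K : Q] = 2

f(x) = x^2 - 538 factors as (x - √538)(x + √538). The splitting field is K = Q(√538). Since 538 is squarefree and > 1, it is not a perfect square, so x^2 - 538 is irreducible over Q and [Q(√538) : Q] = 2. Hence [K : Q] = 2.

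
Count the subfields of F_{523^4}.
F_{523^4} has 3 subfields

The subfields of F_{p^n} are exactly the fields F_{p^d} for d | n (each is the fixed field of the unique index-d subgroup of Gal(F_{p^n}/F_p) ≅ Z/nZ). The divisors of n = 4 are {1, 2, 4}, giving 3 subfields: F_{523^1}, F_{523^2}, F_{523^4}.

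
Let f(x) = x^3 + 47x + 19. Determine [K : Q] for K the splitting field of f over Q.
[K : Q] = 6

By the rational root test, any rational root of the monic integer polynomial f(x) = x^3 + 47x + 19 must be an integer dividing the constant term 19, i.e. one of ±{1, 19}. Evaluating: f(1) = 67, f(-1) = -29, f(19) = 7771, f(-19) = -7733; none is 0, so f has no rational root and is therefore irreducible over Q (a cubic with no linear factor over a field is irreducible). For an irreducible cubic, the Galois group is A_3 or S_3 according as the discriminant disc(f) = -4a^3 - 27b^2 = -4·(47)^3 - 27·(19)^2 = -425039 is or is not a square in Q. Here disc(f) = -425039 is not a perfect square in Q, so the Galois group of f over Q is not contained in A_3 and must be all of S_3. The splitting field has degree |S_3| = 6 over Q, so [K : Q] = 6.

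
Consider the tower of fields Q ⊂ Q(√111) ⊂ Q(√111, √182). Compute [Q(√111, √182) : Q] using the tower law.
[Q(√111, √182) : Q] = 4

[Q(√111):Q] = 2 (min poly x^2 - 111, irreducible since 111 is squarefree > 1). For the top step, suppose √182 ∈ Q(√111), say √182 = c + d√111 with c, d ∈ Q. Squaring: 182 = c^2 + 111d^2 + 2cd√111. Since √111 ∉ Q this forces 2cd = 0. If d = 0 then √182 = c ∈ Q, contradicting 182 squarefree > 1. If c = 0 then 182 = 111d^2, so 111·182 = (111d)^2 is a perfect square in Q — but 111·182 = 20202 is not a perfect square (since 111 and 182 are distinct squarefree integers). Contradiction. Hence √182 ∉ Q(√111), so x^2 - 182 stays irreducible over Q(√111) and [Q(√111, √182) : Q(√111)] = 2. By the tower law, [Q(√111, √182) : Q] = 2 · 2 = 4.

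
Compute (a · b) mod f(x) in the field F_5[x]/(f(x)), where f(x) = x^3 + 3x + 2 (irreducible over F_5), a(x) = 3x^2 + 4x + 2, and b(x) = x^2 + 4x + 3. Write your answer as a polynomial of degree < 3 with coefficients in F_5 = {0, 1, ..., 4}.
a · b ≡ 3x^2 + x + 4 (mod f(x))

Multiply in F_5[x]: a(x)·b(x) = (3x^2 + 4x + 2)·(x^2 + 4x + 3) = 3x^4 + x^3 + 2x^2 + 1. This has degree ≥ 3, so divide by f(x) over F_5: 3x^4 + x^3 + 2x^2 + 1 = (3x + 1)·(x^3 + 3x + 2) + (3x^2 + x + 4). Hence a·b ≡ 3x^2 + x + 4 (mod f). (F_5[x]/(f) is a field with 5^3 = 125 elements since f is irreducible of degree 3.)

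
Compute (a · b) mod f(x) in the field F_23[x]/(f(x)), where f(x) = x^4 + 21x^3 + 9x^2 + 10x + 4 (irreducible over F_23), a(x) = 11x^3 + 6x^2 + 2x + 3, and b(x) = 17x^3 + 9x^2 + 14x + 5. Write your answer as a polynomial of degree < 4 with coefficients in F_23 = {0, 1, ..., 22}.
a · b ≡ 10x^3 + x^2 + 18x + 6 (mod f(x))

Multiply in F_23[x]: a(x)·b(x) = (11x^3 + 6x^2 + 2x + 3)·(17x^3 + 9x^2 + 14x + 5) = 3x^6 + 17x^5 + 12x^4 + x^3 + 16x^2 + 6x + 15. This has degree ≥ 4, so divide by f(x) over F_23: 3x^6 + 17x^5 + 12x^4 + x^3 + 16x^2 + 6x + 15 = (3x^2 + 8)·(x^4 + 21x^3 + 9x^2 + 10x + 4) + (10x^3 + x^2 + 18x + 6). Hence a·b ≡ 10x^3 + x^2 + 18x + 6 (mod f). (F_23[x]/(f) is a field with 23^4 = 279841 elements since f is irreducible of degree 4.)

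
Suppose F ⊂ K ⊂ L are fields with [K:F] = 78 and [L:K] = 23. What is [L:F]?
[L:F] = 1794

The tower law says that for any tower of field extensions F ⊂ K ⊂ L with finite degrees, [L:F] = [L:K] · [K:F]. Here this gives [L:F] = 23 · 78 = 1794.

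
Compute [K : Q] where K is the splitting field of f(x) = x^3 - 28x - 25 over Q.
[K : Q] = 6

By the rational root test, any rational root of the monic integer polynomial f(x) = x^3 - 28x - 25 must be an integer dividing the constant term -25, i.e. one of ±{1, 5, 25}. Evaluating: f(1) = -52, f(-1) = 2, f(5) = -40, f(-5) = -10, f(25) = 14900, f(-25) = -14950; none is 0, so f has no rational root and is therefore irreducible over Q (a cubic with no linear factor over a field is irreducible). For an irreducible cubic, the Galois group is A_3 or S_3 according as the discriminant disc(f) = -4a^3 - 27b^2 = -4·(-28)^3 - 27·(-25)^2 = 70933 is or is not a square in Q. Here disc(f) = 70933 is not a perfect square in Q, so the Galois group of f over Q is not contained in A_3 and must be all of S_3. The splitting field has degree |S_3| = 6 over Q, so [K : Q] = 6.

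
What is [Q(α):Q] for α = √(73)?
[Q(α):Q] = 2

[Q(α):Q] equals the degree of the minimal polynomial of α. Here α^2 = 73 and x^2 - 73 is irreducible (d = 73 is squarefree, ≠ 1, hence not a square), so deg(m_α) = 2. Thus [Q(α):Q] = 2.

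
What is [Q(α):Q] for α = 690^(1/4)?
[Q(α):Q] = 4

α is a root of x^4 - 690. By Eisenstein's criterion at the prime p = 2 (which divides the constant term 690 but p^2 = 4 does not, since 690 is squarefree), x^4 - 690 is irreducible over Q. Hence [Q(α):Q] = 4.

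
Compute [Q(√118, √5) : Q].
[Q(√118, √5) : Q] = 4

[Q(√118):Q] = 2 (min poly x^2 - 118, irreducible since 118 is squarefree > 1). For the top step, suppose √5 ∈ Q(√118), say √5 = c + d√118 with c, d ∈ Q. Squaring: 5 = c^2 + 118d^2 + 2cd√118. Since √118 ∉ Q this forces 2cd = 0. If d = 0 then √5 = c ∈ Q, contradicting 5 squarefree > 1. If c = 0 then 5 = 118d^2, so 118·5 = (118d)^2 is a perfect square in Q — but 118·5 = 590 is not a perfect square (since 118 and 5 are distinct squarefree integers). Contradiction. Hence √5 ∉ Q(√118), so x^2 - 5 stays irreducible over Q(√118) and [Q(√118, √5) : Q(√118)] = 2. By the tower law, [Q(√118, √5) : Q] = 2 · 2 = 4.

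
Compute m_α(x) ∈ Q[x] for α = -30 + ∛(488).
m_α(x) = x^3 + 90x^2 + 2700x + 26512

Set β = α + 30 = ∛(488), so β^3 = 488. Then (α + 30)^3 - 488 = 0, i.e. α is a root of g(x) = (x + 30)^3 - 488 = x^3 + 90x^2 + 2700x + 26512. Since g(x) = h(x + 30) where h(x) = x^3 - 488, and h is irreducible over Q (because 488 is not a perfect cube, so h has no rational root, and a monic cubic with no rational root is irreducible), g is also irreducible (irreducibility is preserved under the substitution x → x + 30). Hence m_α(x) = x^3 + 90x^2 + 2700x + 26512.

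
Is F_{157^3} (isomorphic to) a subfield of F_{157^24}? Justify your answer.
Yes: F_{157^3} is a subfield of F_{157^24}

F_{p^m} embeds in F_{p^n} iff m | n (since F_{p^n} is the splitting field of x^(p^n) - x, and F_{p^m} ⊂ F_{p^n} forces p^n to be a power of p^m, i.e. m | n; conversely if m | n then every root of x^(p^m) - x is a root of x^(p^n) - x). Here 3 | 24 (since 24 = 8·3), so F_{157^3} is a subfield of F_{157^24}, and [F_{157^24} : F_{157^3}] = 24/3 = 8.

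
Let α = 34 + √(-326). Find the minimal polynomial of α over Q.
m_α(x) = x^2 - 68x + 1482

From α - 34 = √(-326), squaring gives (α - 34)^2 = -326, i.e. α^2 - 68α + 1156 = -326, so α^2 - 68α + 1482 = 0. The discriminant of x^2 - 68x + 1482 is (-68)^2 - 4·(1482) = 4624 - 5928 = -1304, and 4·(-326) is not a perfect square in Q since -326 is squarefree and ≠ 1. Hence x^2 - 68x + 1482 is irreducible over Q and is the minimal polynomial of α.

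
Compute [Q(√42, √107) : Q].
[Q(√42, √107) : Q] = 4

[Q(√42):Q] = 2 (min poly x^2 - 42, irreducible since 42 is squarefree > 1). For the top step, suppose √107 ∈ Q(√42), say √107 = c + d√42 with c, d ∈ Q. Squaring: 107 = c^2 + 42d^2 + 2cd√42. Since √42 ∉ Q this forces 2cd = 0. If d = 0 then √107 = c ∈ Q, contradicting 107 squarefree > 1. If c = 0 then 107 = 42d^2, so 42·107 = (42d)^2 is a perfect square in Q — but 42·107 = 4494 is not a perfect square (since 42 and 107 are distinct squarefree integers). Contradiction. Hence √107 ∉ Q(√42), so x^2 - 107 stays irreducible over Q(√42) and [Q(√42, √107) : Q(√42)] = 2. By the tower law, [Q(√42, √107) : Q] = 2 · 2 = 4.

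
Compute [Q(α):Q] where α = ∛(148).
[Q(α):Q] = 3

The minimal polynomial of α is x^3 - 148, irreducible over Q since 148 is not a perfect cube (so x^3 - 148 has no rational root). Hence [Q(α):Q] = deg(m_α) = 3.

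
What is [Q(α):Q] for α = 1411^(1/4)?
[Q(α):Q] = 4

α is a root of x^4 - 1411. By Eisenstein's criterion at the prime p = 17 (which divides the constant term 1411 but p^2 = 289 does not, since 1411 is squarefree), x^4 - 1411 is irreducible over Q. Hence [Q(α):Q] = 4.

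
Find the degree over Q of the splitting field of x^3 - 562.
[K : Q] = 6

The roots of x^3 - 562 are ∛562, ω∛562, ω^2∛562 where ω = e^(2πi/3) is a primitive cube root of unity, so K = Q(∛562, ω). Now [Q(∛562):Q] = 3 (since 562 is not a perfect cube, x^3 - 562 is irreducible) and [Q(ω):Q] = 2. Both 2 and 3 divide [K:Q], and [K:Q] ≤ 3·2 = 6, so [K:Q] = 6. (Equivalently: Q(∛562) ⊂ R but ω ∉ R, so [K : Q(∛562)] = 2.)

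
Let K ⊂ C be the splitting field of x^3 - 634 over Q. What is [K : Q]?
[K : Q] = 6

The roots of x^3 - 634 are ∛634, ω∛634, ω^2∛634 where ω = e^(2πi/3) is a primitive cube root of unity, so K = Q(∛634, ω). Now [Q(∛634):Q] = 3 (since 634 is not a perfect cube, x^3 - 634 is irreducible) and [Q(ω):Q] = 2. Both 2 and 3 divide [K:Q], and [K:Q] ≤ 3·2 = 6, so [K:Q] = 6. (Equivalently: Q(∛634) ⊂ R but ω ∉ R, so [K : Q(∛634)] = 2.)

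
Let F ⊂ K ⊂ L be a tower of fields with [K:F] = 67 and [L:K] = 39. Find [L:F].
[L:F] = 2613

The tower law says that for any tower of field extensions F ⊂ K ⊂ L with finite degrees, [L:F] = [L:K] · [K:F]. Here this gives [L:F] = 39 · 67 = 2613.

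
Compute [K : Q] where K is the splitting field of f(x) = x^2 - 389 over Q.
[K : Q] = 2

f(x) = x^2 - 389 factors as (x - √389)(x + √389). The splitting field is K = Q(√389). Since 389 is squarefree and > 1, it is not a perfect square, so x^2 - 389 is irreducible over Q and [Q(√389) : Q] = 2. Hence [K : Q] = 2.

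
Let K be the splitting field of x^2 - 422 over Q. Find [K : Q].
[K : Q] = 2

f(x) = x^2 - 422 factors as (x - √422)(x + √422). The splitting field is K = Q(√422). Since 422 is squarefree and > 1, it is not a perfect square, so x^2 - 422 is irreducible over Q and [Q(√422) : Q] = 2. Hence [K : Q] = 2.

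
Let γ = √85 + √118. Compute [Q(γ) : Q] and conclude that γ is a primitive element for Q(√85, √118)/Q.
[Q(γ) : Q] = 4 (equivalently, Q(γ) = Q(√85, √118))

Obviously Q(γ) ⊆ Q(√85, √118), and [Q(√85, √118):Q] = 4 (since 85, 118 are distinct squarefree integers > 1 with 10030 not a perfect square). To show equality we compute the minimal polynomial of γ. From γ = √85 + √118: γ^2 = 85 + 2√(10030) + 118 = 203 + 2√(10030), so γ^2 - 203 = 2√(10030); squaring, (γ^2 - 203)^2 = 4·10030, i.e. γ^4 - 406γ^2 + 41209 - 40120 = 0, i.e. γ^4 - 406γ^2 + 1089 = 0. So γ is a root of x^4 - 406x^2 + 1089. This polynomial is irreducible over Q: it has no rational root (each ±√85 ± √118 is irrational), and any factorization into two quadratics over Q would force √(10030) ∈ Q (pairing opposite roots) or √85, √118 ∈ Q (other pairings), all impossible. Hence [Q(γ):Q] = 4 = [Q(√85, √118):Q], so Q(γ) = Q(√85, √118).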